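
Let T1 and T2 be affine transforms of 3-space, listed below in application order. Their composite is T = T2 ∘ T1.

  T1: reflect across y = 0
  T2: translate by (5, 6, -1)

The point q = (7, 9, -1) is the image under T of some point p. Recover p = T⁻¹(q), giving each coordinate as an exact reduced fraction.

p = (2, -3, 0)

T1 = [1 0 0 0; 0 -1 0 0; 0 0 1 0; 0 0 0 1]
T2·T1 = [1 0 0 5; 0 -1 0 6; 0 0 1 -1; 0 0 0 1]
det M = -1; M⁻¹ = [1 0 0 -5; 0 -1 0 6; 0 0 1 1; 0 0 0 1]
M⁻¹ · (7, 9, -1)ᵀ = (2, -3, 0)ᵀ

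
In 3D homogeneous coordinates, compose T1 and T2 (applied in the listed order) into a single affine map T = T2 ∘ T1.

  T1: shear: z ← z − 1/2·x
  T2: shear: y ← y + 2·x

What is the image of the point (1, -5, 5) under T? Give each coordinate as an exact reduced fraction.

T(p) = (1, -3, 9/2)

T1 shear: z ← z − 1/2·x: (1, -5, 5) → (1, -5, 9/2)
T2 shear: y ← y + 2·x: (1, -5, 9/2) → (1, -3, 9/2)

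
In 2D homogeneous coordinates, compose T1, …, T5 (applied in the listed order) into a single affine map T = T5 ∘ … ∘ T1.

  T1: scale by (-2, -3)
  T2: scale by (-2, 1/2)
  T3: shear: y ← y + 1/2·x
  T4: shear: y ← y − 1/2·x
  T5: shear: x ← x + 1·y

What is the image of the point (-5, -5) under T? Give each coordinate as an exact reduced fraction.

T1 scale by (-2, -3): (-5, -5) → (10, 15)
T2 scale by (-2, 1/2): (10, 15) → (-20, 15/2)
T3 shear: y ← y + 1/2·x: (-20, 15/2) → (-20, -5/2)
T4 shear: y ← y − 1/2·x: (-20, -5/2) → (-20, 15/2)
T5 shear: x ← x + 1·y: (-20, 15/2) → (-25/2, 15/2)

T(p) = (-25/2, 15/2)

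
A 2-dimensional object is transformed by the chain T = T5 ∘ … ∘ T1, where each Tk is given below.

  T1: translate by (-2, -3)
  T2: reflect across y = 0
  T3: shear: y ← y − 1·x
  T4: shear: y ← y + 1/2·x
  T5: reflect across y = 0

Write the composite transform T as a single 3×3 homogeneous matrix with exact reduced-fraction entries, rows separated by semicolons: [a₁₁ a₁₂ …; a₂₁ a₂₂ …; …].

T1 = [1 0 -2; 0 1 -3; 0 0 1]
T2·T1 = [1 0 -2; 0 -1 3; 0 0 1]
T3·…·T1 = [1 0 -2; -1 -1 5; 0 0 1]
T4·…·T1 = [1 0 -2; -1/2 -1 4; 0 0 1]
T5·…·T1 = [1 0 -2; 1/2 1 -4; 0 0 1]

T = [1 0 -2; 1/2 1 -4; 0 0 1]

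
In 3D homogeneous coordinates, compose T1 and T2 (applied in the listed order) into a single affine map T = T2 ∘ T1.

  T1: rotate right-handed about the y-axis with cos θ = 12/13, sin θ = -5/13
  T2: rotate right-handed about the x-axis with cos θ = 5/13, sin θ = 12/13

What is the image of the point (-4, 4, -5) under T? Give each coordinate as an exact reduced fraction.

T1 rotate right-handed about the y-axis with cos θ = 12/13, sin θ = -5/13: (-4, 4, -5) → (-23/13, 4, -80/13)
T2 rotate right-handed about the x-axis with cos θ = 5/13, sin θ = 12/13: (-23/13, 4, -80/13) → (-23/13, 1220/169, 224/169)

T(p) = (-23/13, 1220/169, 224/169)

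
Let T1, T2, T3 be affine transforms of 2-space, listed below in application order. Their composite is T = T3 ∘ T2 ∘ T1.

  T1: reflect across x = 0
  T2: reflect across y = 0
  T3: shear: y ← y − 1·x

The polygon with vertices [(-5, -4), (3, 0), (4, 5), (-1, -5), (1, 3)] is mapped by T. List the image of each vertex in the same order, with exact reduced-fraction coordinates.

image vertices: (5, -1), (-3, 3), (-4, -1), (1, 4), (-1, -2)

T1 reflect across x = 0: (-5, -4) → (5, -4); (3, 0) → (-3, 0); (4, 5) → (-4, 5); (-1, -5) → (1, -5); (1, 3) → (-1, 3)
T2 reflect across y = 0: (5, -4) → (5, 4); (-3, 0) → (-3, 0); (-4, 5) → (-4, -5); (1, -5) → (1, 5); (-1, 3) → (-1, -3)
T3 shear: y ← y − 1·x: (5, 4) → (5, -1); (-3, 0) → (-3, 3); (-4, -5) → (-4, -1); (1, 5) → (1, 4); (-1, -3) → (-1, -2)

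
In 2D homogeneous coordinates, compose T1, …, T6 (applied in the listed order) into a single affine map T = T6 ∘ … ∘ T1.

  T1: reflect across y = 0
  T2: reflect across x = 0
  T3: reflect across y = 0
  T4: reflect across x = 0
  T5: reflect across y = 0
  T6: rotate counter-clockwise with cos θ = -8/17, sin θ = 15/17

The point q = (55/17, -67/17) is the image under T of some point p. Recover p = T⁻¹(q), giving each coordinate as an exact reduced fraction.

T1 = [1 0 0; 0 -1 0; 0 0 1]
T2·T1 = [-1 0 0; 0 -1 0; 0 0 1]
T3·…·T1 = [-1 0 0; 0 1 0; 0 0 1]
T4·…·T1 = [1 0 0; 0 1 0; 0 0 1]
T5·…·T1 = [1 0 0; 0 -1 0; 0 0 1]
T6·…·T1 = [-8/17 15/17 0; 15/17 8/17 0; 0 0 1]
det M = -1; M⁻¹ = [-8/17 15/17 0; 15/17 8/17 0; 0 0 1]
M⁻¹ · (55/17, -67/17)ᵀ = (-5, 1)ᵀ

p = (-5, 1)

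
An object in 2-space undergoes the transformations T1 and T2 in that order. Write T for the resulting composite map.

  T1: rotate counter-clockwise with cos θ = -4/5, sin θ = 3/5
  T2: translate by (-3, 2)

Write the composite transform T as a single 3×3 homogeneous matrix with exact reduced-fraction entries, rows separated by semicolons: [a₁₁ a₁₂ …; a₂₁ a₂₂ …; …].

T1 = [-4/5 -3/5 0; 3/5 -4/5 0; 0 0 1]
T2·T1 = [-4/5 -3/5 -3; 3/5 -4/5 2; 0 0 1]

T = [-4/5 -3/5 -3; 3/5 -4/5 2; 0 0 1]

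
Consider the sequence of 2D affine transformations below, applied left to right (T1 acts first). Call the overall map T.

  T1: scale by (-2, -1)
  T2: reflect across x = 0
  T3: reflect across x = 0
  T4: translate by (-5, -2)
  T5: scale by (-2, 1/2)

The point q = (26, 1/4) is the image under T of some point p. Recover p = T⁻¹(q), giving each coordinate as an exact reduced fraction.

p = (4, -5/2)

T1 = [-2 0 0; 0 -1 0; 0 0 1]
T2·T1 = [2 0 0; 0 -1 0; 0 0 1]
T3·…·T1 = [-2 0 0; 0 -1 0; 0 0 1]
T4·…·T1 = [-2 0 -5; 0 -1 -2; 0 0 1]
T5·…·T1 = [4 0 10; 0 -1/2 -1; 0 0 1]
det M = -2; M⁻¹ = [1/4 0 -5/2; 0 -2 -2; 0 0 1]
M⁻¹ · (26, 1/4)ᵀ = (4, -5/2)ᵀ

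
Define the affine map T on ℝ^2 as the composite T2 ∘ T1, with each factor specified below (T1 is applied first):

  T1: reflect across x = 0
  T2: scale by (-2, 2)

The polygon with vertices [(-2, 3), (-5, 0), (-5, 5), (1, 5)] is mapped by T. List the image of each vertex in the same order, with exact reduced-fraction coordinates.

image vertices: (-4, 6), (-10, 0), (-10, 10), (2, 10)

T1 reflect across x = 0: (-2, 3) → (2, 3); (-5, 0) → (5, 0); (-5, 5) → (5, 5); (1, 5) → (-1, 5)
T2 scale by (-2, 2): (2, 3) → (-4, 6); (5, 0) → (-10, 0); (5, 5) → (-10, 10); (-1, 5) → (2, 10)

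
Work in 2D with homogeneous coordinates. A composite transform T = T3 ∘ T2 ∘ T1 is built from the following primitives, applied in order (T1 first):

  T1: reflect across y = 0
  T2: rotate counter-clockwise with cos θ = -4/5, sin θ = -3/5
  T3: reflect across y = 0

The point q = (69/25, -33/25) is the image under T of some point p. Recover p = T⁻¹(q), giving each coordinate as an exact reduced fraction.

T1 = [1 0 0; 0 -1 0; 0 0 1]
T2·T1 = [-4/5 -3/5 0; -3/5 4/5 0; 0 0 1]
T3·…·T1 = [-4/5 -3/5 0; 3/5 -4/5 0; 0 0 1]
det M = 1; M⁻¹ = [-4/5 3/5 0; -3/5 -4/5 0; 0 0 1]
M⁻¹ · (69/25, -33/25)ᵀ = (-3, -3/5)ᵀ

p = (-3, -3/5)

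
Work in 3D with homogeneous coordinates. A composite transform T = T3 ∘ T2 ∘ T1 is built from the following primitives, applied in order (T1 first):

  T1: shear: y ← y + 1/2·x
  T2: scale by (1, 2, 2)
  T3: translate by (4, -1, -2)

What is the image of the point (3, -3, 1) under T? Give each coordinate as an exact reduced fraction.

T1 shear: y ← y + 1/2·x: (3, -3, 1) → (3, -3/2, 1)
T2 scale by (1, 2, 2): (3, -3/2, 1) → (3, -3, 2)
T3 translate by (4, -1, -2): (3, -3, 2) → (7, -4, 0)

T(p) = (7, -4, 0)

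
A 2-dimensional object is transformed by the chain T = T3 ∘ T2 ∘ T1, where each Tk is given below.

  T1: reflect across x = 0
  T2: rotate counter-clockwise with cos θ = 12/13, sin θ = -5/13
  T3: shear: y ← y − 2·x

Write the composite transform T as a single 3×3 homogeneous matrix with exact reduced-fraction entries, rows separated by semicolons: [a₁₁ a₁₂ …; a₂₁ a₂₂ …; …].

T1 = [-1 0 0; 0 1 0; 0 0 1]
T2·T1 = [-12/13 5/13 0; 5/13 12/13 0; 0 0 1]
T3·…·T1 = [-12/13 5/13 0; 29/13 2/13 0; 0 0 1]

T = [-12/13 5/13 0; 29/13 2/13 0; 0 0 1]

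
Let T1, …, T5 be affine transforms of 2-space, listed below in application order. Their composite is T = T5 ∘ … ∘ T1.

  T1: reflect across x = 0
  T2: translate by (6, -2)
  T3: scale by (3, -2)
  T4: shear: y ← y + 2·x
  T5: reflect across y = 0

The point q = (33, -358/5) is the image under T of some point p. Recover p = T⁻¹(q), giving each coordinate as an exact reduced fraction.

T1 = [-1 0 0; 0 1 0; 0 0 1]
T2·T1 = [-1 0 6; 0 1 -2; 0 0 1]
T3·…·T1 = [-3 0 18; 0 -2 4; 0 0 1]
T4·…·T1 = [-3 0 18; -6 -2 40; 0 0 1]
T5·…·T1 = [-3 0 18; 6 2 -40; 0 0 1]
det M = -6; M⁻¹ = [-1/3 0 6; 1 1/2 2; 0 0 1]
M⁻¹ · (33, -358/5)ᵀ = (-5, -4/5)ᵀ

p = (-5, -4/5)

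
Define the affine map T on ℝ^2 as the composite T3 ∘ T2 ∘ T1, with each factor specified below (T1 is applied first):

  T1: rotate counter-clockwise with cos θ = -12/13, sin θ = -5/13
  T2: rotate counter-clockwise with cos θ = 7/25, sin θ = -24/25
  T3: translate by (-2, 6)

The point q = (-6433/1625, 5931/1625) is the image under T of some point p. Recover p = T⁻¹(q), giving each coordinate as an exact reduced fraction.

p = (-3/5, 3)

T1 = [-12/13 5/13 0; -5/13 -12/13 0; 0 0 1]
T2·T1 = [-204/325 -253/325 0; 253/325 -204/325 0; 0 0 1]
T3·…·T1 = [-204/325 -253/325 -2; 253/325 -204/325 6; 0 0 1]
det M = 1; M⁻¹ = [-204/325 253/325 -1926/325; -253/325 -204/325 718/325; 0 0 1]
M⁻¹ · (-6433/1625, 5931/1625)ᵀ = (-3/5, 3)ᵀ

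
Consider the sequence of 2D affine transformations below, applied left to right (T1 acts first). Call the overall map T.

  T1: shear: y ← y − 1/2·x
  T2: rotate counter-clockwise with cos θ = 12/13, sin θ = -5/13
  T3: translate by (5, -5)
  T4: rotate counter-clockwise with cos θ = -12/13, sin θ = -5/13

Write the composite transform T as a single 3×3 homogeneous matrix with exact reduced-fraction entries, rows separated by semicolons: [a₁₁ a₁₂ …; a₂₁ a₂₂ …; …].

T = [-1 0 -85/13; 1/2 -1 35/13; 0 0 1]

T1 = [1 0 0; -1/2 1 0; 0 0 1]
T2·T1 = [19/26 5/13 0; -11/13 12/13 0; 0 0 1]
T3·…·T1 = [19/26 5/13 5; -11/13 12/13 -5; 0 0 1]
T4·…·T1 = [-1 0 -85/13; 1/2 -1 35/13; 0 0 1]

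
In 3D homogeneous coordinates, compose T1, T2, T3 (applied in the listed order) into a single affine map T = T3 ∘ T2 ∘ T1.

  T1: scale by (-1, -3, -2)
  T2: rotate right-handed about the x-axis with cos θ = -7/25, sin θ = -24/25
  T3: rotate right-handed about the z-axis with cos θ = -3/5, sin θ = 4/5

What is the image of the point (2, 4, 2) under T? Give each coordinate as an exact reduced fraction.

T1 scale by (-1, -3, -2): (2, 4, 2) → (-2, -12, -4)
T2 rotate right-handed about the x-axis with cos θ = -7/25, sin θ = -24/25: (-2, -12, -4) → (-2, -12/25, 316/25)
T3 rotate right-handed about the z-axis with cos θ = -3/5, sin θ = 4/5: (-2, -12/25, 316/25) → (198/125, -164/125, 316/25)

T(p) = (198/125, -164/125, 316/25)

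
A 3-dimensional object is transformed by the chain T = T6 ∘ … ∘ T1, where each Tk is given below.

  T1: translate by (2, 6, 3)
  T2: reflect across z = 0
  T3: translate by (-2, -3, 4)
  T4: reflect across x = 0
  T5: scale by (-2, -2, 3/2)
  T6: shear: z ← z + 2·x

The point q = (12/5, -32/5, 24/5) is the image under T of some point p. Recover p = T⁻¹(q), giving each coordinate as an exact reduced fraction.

T1 = [1 0 0 2; 0 1 0 6; 0 0 1 3; 0 0 0 1]
T2·T1 = [1 0 0 2; 0 1 0 6; 0 0 -1 -3; 0 0 0 1]
T3·…·T1 = [1 0 0 0; 0 1 0 3; 0 0 -1 1; 0 0 0 1]
T4·…·T1 = [-1 0 0 0; 0 1 0 3; 0 0 -1 1; 0 0 0 1]
T5·…·T1 = [2 0 0 0; 0 -2 0 -6; 0 0 -3/2 3/2; 0 0 0 1]
T6·…·T1 = [2 0 0 0; 0 -2 0 -6; 4 0 -3/2 3/2; 0 0 0 1]
det M = 6; M⁻¹ = [1/2 0 0 0; 0 -1/2 0 -3; 4/3 0 -2/3 1; 0 0 0 1]
M⁻¹ · (12/5, -32/5, 24/5)ᵀ = (6/5, 1/5, 1)ᵀ

p = (6/5, 1/5, 1)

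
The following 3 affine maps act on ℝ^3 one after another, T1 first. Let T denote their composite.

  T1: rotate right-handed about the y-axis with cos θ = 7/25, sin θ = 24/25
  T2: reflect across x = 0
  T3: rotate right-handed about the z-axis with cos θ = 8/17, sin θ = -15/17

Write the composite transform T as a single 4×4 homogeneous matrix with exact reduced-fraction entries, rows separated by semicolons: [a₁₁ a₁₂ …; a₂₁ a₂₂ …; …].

T1 = [7/25 0 24/25 0; 0 1 0 0; -24/25 0 7/25 0; 0 0 0 1]
T2·T1 = [-7/25 0 -24/25 0; 0 1 0 0; -24/25 0 7/25 0; 0 0 0 1]
T3·…·T1 = [-56/425 15/17 -192/425 0; 21/85 8/17 72/85 0; -24/25 0 7/25 0; 0 0 0 1]

T = [-56/425 15/17 -192/425 0; 21/85 8/17 72/85 0; -24/25 0 7/25 0; 0 0 0 1]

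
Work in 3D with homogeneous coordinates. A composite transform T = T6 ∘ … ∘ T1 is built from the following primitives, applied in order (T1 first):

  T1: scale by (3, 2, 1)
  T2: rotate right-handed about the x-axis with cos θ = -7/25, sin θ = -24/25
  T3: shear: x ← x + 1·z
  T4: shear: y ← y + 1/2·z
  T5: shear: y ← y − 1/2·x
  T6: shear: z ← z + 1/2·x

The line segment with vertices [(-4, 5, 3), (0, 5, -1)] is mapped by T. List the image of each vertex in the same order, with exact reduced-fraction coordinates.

image vertices: (-561/25, 152/25, -1083/50), (-233/25, -94/25, -699/50)

T1 scale by (3, 2, 1): (-4, 5, 3) → (-12, 10, 3); (0, 5, -1) → (0, 10, -1)
T2 rotate right-handed about the x-axis with cos θ = -7/25, sin θ = -24/25: (-12, 10, 3) → (-12, 2/25, -261/25); (0, 10, -1) → (0, -94/25, -233/25)
T3 shear: x ← x + 1·z: (-12, 2/25, -261/25) → (-561/25, 2/25, -261/25); (0, -94/25, -233/25) → (-233/25, -94/25, -233/25)
T4 shear: y ← y + 1/2·z: (-561/25, 2/25, -261/25) → (-561/25, -257/50, -261/25); (-233/25, -94/25, -233/25) → (-233/25, -421/50, -233/25)
T5 shear: y ← y − 1/2·x: (-561/25, -257/50, -261/25) → (-561/25, 152/25, -261/25); (-233/25, -421/50, -233/25) → (-233/25, -94/25, -233/25)
T6 shear: z ← z + 1/2·x: (-561/25, 152/25, -261/25) → (-561/25, 152/25, -1083/50); (-233/25, -94/25, -233/25) → (-233/25, -94/25, -699/50)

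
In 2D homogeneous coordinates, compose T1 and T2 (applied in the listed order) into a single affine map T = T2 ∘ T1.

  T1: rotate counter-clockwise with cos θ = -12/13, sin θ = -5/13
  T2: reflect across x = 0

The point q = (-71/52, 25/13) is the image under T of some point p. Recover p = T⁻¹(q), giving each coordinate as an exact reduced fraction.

p = (-2, -5/4)

T1 = [-12/13 5/13 0; -5/13 -12/13 0; 0 0 1]
T2·T1 = [12/13 -5/13 0; -5/13 -12/13 0; 0 0 1]
det M = -1; M⁻¹ = [12/13 -5/13 0; -5/13 -12/13 0; 0 0 1]
M⁻¹ · (-71/52, 25/13)ᵀ = (-2, -5/4)ᵀ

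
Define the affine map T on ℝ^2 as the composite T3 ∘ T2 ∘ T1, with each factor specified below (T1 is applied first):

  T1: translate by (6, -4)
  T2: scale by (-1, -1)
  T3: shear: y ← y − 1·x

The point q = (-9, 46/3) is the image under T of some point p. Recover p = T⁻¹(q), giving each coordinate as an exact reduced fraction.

T1 = [1 0 6; 0 1 -4; 0 0 1]
T2·T1 = [-1 0 -6; 0 -1 4; 0 0 1]
T3·…·T1 = [-1 0 -6; 1 -1 10; 0 0 1]
det M = 1; M⁻¹ = [-1 0 -6; -1 -1 4; 0 0 1]
M⁻¹ · (-9, 46/3)ᵀ = (3, -7/3)ᵀ

p = (3, -7/3)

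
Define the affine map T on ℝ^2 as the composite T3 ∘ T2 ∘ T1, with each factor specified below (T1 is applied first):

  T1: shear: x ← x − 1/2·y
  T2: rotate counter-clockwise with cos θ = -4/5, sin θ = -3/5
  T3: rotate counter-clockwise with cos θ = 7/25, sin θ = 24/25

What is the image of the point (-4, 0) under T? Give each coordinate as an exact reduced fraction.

T(p) = (-176/125, 468/125)

T1 shear: x ← x − 1/2·y: (-4, 0) → (-4, 0)
T2 rotate counter-clockwise with cos θ = -4/5, sin θ = -3/5: (-4, 0) → (16/5, 12/5)
T3 rotate counter-clockwise with cos θ = 7/25, sin θ = 24/25: (16/5, 12/5) → (-176/125, 468/125)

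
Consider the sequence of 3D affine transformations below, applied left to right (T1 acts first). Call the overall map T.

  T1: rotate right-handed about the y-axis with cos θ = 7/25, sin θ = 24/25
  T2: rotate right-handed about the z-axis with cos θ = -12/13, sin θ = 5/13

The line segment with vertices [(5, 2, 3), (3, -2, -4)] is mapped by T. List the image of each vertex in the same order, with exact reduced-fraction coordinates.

image vertices: (-118/25, -1/5, -99/25), (46/13, 9/13, -4)

T1 rotate right-handed about the y-axis with cos θ = 7/25, sin θ = 24/25: (5, 2, 3) → (107/25, 2, -99/25); (3, -2, -4) → (-3, -2, -4)
T2 rotate right-handed about the z-axis with cos θ = -12/13, sin θ = 5/13: (107/25, 2, -99/25) → (-118/25, -1/5, -99/25); (-3, -2, -4) → (46/13, 9/13, -4)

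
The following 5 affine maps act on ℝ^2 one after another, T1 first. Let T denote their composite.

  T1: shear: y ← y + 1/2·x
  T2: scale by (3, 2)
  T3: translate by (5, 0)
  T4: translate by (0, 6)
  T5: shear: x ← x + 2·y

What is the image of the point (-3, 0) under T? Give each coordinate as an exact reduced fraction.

T(p) = (2, 3)

T1 shear: y ← y + 1/2·x: (-3, 0) → (-3, -3/2)
T2 scale by (3, 2): (-3, -3/2) → (-9, -3)
T3 translate by (5, 0): (-9, -3) → (-4, -3)
T4 translate by (0, 6): (-4, -3) → (-4, 3)
T5 shear: x ← x + 2·y: (-4, 3) → (2, 3)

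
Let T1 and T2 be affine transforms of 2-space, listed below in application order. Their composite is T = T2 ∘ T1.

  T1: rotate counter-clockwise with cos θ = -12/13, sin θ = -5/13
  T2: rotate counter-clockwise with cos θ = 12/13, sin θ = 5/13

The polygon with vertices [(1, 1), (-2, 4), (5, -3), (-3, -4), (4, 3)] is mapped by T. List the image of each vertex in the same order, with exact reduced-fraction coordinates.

T1 rotate counter-clockwise with cos θ = -12/13, sin θ = -5/13: (1, 1) → (-7/13, -17/13); (-2, 4) → (44/13, -38/13); (5, -3) → (-75/13, 11/13); (-3, -4) → (16/13, 63/13); (4, 3) → (-33/13, -56/13)
T2 rotate counter-clockwise with cos θ = 12/13, sin θ = 5/13: (-7/13, -17/13) → (1/169, -239/169); (44/13, -38/13) → (718/169, -236/169); (-75/13, 11/13) → (-955/169, -243/169); (16/13, 63/13) → (-123/169, 836/169); (-33/13, -56/13) → (-116/169, -837/169)

image vertices: (1/169, -239/169), (718/169, -236/169), (-955/169, -243/169), (-123/169, 836/169), (-116/169, -837/169)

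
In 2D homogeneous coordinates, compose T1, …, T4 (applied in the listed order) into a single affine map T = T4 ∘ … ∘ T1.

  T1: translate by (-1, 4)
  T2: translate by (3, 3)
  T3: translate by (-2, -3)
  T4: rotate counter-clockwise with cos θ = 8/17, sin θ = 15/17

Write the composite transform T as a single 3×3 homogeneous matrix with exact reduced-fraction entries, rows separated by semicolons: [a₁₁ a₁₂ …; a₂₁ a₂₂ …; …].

T1 = [1 0 -1; 0 1 4; 0 0 1]
T2·T1 = [1 0 2; 0 1 7; 0 0 1]
T3·…·T1 = [1 0 0; 0 1 4; 0 0 1]
T4·…·T1 = [8/17 -15/17 -60/17; 15/17 8/17 32/17; 0 0 1]

T = [8/17 -15/17 -60/17; 15/17 8/17 32/17; 0 0 1]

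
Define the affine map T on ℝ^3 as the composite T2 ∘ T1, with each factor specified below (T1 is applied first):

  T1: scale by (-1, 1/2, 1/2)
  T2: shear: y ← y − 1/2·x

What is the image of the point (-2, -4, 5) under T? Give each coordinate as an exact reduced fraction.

T1 scale by (-1, 1/2, 1/2): (-2, -4, 5) → (2, -2, 5/2)
T2 shear: y ← y − 1/2·x: (2, -2, 5/2) → (2, -3, 5/2)

T(p) = (2, -3, 5/2)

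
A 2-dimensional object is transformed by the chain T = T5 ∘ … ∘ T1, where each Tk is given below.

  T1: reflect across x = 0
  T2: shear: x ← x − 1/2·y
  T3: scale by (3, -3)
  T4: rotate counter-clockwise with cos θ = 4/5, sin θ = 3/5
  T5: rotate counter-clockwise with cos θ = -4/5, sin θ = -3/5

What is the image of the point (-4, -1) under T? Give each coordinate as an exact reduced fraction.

T1 reflect across x = 0: (-4, -1) → (4, -1)
T2 shear: x ← x − 1/2·y: (4, -1) → (9/2, -1)
T3 scale by (3, -3): (9/2, -1) → (27/2, 3)
T4 rotate counter-clockwise with cos θ = 4/5, sin θ = 3/5: (27/2, 3) → (9, 21/2)
T5 rotate counter-clockwise with cos θ = -4/5, sin θ = -3/5: (9, 21/2) → (-9/10, -69/5)

T(p) = (-9/10, -69/5)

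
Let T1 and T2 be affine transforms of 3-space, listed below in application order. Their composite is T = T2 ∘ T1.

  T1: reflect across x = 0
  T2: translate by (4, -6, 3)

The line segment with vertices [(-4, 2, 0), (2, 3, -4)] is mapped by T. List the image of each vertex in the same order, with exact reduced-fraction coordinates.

image vertices: (8, -4, 3), (2, -3, -1)

T1 reflect across x = 0: (-4, 2, 0) → (4, 2, 0); (2, 3, -4) → (-2, 3, -4)
T2 translate by (4, -6, 3): (4, 2, 0) → (8, -4, 3); (-2, 3, -4) → (2, -3, -1)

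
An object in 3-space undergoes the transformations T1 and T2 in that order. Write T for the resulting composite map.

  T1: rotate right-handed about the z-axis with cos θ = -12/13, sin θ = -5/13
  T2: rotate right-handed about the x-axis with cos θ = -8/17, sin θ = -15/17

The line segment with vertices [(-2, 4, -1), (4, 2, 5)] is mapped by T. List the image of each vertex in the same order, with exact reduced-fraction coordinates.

T1 rotate right-handed about the z-axis with cos θ = -12/13, sin θ = -5/13: (-2, 4, -1) → (44/13, -38/13, -1); (4, 2, 5) → (-38/13, -44/13, 5)
T2 rotate right-handed about the x-axis with cos θ = -8/17, sin θ = -15/17: (44/13, -38/13, -1) → (44/13, 109/221, 674/221); (-38/13, -44/13, 5) → (-38/13, 1327/221, 140/221)

image vertices: (44/13, 109/221, 674/221), (-38/13, 1327/221, 140/221)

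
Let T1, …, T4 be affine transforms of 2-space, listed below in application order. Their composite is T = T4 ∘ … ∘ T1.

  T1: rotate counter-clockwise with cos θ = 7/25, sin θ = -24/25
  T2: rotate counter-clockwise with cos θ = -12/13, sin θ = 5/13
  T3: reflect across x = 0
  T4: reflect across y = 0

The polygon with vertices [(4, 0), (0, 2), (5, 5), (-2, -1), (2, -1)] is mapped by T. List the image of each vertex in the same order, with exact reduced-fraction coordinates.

T1 rotate counter-clockwise with cos θ = 7/25, sin θ = -24/25: (4, 0) → (28/25, -96/25); (0, 2) → (48/25, 14/25); (5, 5) → (31/5, -17/5); (-2, -1) → (-38/25, 41/25); (2, -1) → (-2/5, -11/5)
T2 rotate counter-clockwise with cos θ = -12/13, sin θ = 5/13: (28/25, -96/25) → (144/325, 1292/325); (48/25, 14/25) → (-646/325, 72/325); (31/5, -17/5) → (-287/65, 359/65); (-38/25, 41/25) → (251/325, -682/325); (-2/5, -11/5) → (79/65, 122/65)
T3 reflect across x = 0: (144/325, 1292/325) → (-144/325, 1292/325); (-646/325, 72/325) → (646/325, 72/325); (-287/65, 359/65) → (287/65, 359/65); (251/325, -682/325) → (-251/325, -682/325); (79/65, 122/65) → (-79/65, 122/65)
T4 reflect across y = 0: (-144/325, 1292/325) → (-144/325, -1292/325); (646/325, 72/325) → (646/325, -72/325); (287/65, 359/65) → (287/65, -359/65); (-251/325, -682/325) → (-251/325, 682/325); (-79/65, 122/65) → (-79/65, -122/65)

image vertices: (-144/325, -1292/325), (646/325, -72/325), (287/65, -359/65), (-251/325, 682/325), (-79/65, -122/65)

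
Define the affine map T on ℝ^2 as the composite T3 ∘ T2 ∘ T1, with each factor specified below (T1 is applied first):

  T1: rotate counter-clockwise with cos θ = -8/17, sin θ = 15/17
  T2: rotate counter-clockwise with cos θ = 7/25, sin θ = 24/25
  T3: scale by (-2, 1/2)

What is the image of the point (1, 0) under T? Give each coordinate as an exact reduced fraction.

T(p) = (832/425, -87/850)

T1 rotate counter-clockwise with cos θ = -8/17, sin θ = 15/17: (1, 0) → (-8/17, 15/17)
T2 rotate counter-clockwise with cos θ = 7/25, sin θ = 24/25: (-8/17, 15/17) → (-416/425, -87/425)
T3 scale by (-2, 1/2): (-416/425, -87/425) → (832/425, -87/850)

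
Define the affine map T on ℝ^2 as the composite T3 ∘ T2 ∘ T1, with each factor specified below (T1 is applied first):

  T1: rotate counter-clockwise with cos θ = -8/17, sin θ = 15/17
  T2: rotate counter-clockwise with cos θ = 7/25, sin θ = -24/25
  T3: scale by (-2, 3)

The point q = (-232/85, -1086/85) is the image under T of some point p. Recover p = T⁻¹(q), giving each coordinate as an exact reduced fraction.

T1 = [-8/17 -15/17 0; 15/17 -8/17 0; 0 0 1]
T2·T1 = [304/425 -297/425 0; 297/425 304/425 0; 0 0 1]
T3·…·T1 = [-608/425 594/425 0; 891/425 912/425 0; 0 0 1]
det M = -6; M⁻¹ = [-152/425 99/425 0; 297/850 304/1275 0; 0 0 1]
M⁻¹ · (-232/85, -1086/85)ᵀ = (-2, -4)ᵀ

p = (-2, -4)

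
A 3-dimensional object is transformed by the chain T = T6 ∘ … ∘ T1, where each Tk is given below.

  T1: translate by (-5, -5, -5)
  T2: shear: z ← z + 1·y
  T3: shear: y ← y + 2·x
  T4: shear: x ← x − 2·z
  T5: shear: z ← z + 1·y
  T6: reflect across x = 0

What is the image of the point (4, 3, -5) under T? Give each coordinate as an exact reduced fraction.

T1 translate by (-5, -5, -5): (4, 3, -5) → (-1, -2, -10)
T2 shear: z ← z + 1·y: (-1, -2, -10) → (-1, -2, -12)
T3 shear: y ← y + 2·x: (-1, -2, -12) → (-1, -4, -12)
T4 shear: x ← x − 2·z: (-1, -4, -12) → (23, -4, -12)
T5 shear: z ← z + 1·y: (23, -4, -12) → (23, -4, -16)
T6 reflect across x = 0: (23, -4, -16) → (-23, -4, -16)

T(p) = (-23, -4, -16)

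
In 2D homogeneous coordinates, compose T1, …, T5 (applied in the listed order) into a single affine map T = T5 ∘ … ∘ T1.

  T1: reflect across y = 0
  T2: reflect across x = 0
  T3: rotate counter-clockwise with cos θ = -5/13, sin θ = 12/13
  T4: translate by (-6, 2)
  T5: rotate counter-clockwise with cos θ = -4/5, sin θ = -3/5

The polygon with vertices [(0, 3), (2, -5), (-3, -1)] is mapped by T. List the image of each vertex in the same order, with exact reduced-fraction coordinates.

T1 reflect across y = 0: (0, 3) → (0, -3); (2, -5) → (2, 5); (-3, -1) → (-3, 1)
T2 reflect across x = 0: (0, -3) → (0, -3); (2, 5) → (-2, 5); (-3, 1) → (3, 1)
T3 rotate counter-clockwise with cos θ = -5/13, sin θ = 12/13: (0, -3) → (36/13, 15/13); (-2, 5) → (-50/13, -49/13); (3, 1) → (-27/13, 31/13)
T4 translate by (-6, 2): (36/13, 15/13) → (-42/13, 41/13); (-50/13, -49/13) → (-128/13, -23/13); (-27/13, 31/13) → (-105/13, 57/13)
T5 rotate counter-clockwise with cos θ = -4/5, sin θ = -3/5: (-42/13, 41/13) → (291/65, -38/65); (-128/13, -23/13) → (443/65, 476/65); (-105/13, 57/13) → (591/65, 87/65)

image vertices: (291/65, -38/65), (443/65, 476/65), (591/65, 87/65)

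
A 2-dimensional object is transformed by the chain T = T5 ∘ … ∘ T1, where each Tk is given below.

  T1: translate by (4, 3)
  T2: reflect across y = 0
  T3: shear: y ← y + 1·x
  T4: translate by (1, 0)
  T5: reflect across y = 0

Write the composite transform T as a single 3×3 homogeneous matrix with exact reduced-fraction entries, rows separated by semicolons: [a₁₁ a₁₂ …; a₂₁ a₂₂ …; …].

T1 = [1 0 4; 0 1 3; 0 0 1]
T2·T1 = [1 0 4; 0 -1 -3; 0 0 1]
T3·…·T1 = [1 0 4; 1 -1 1; 0 0 1]
T4·…·T1 = [1 0 5; 1 -1 1; 0 0 1]
T5·…·T1 = [1 0 5; -1 1 -1; 0 0 1]

T = [1 0 5; -1 1 -1; 0 0 1]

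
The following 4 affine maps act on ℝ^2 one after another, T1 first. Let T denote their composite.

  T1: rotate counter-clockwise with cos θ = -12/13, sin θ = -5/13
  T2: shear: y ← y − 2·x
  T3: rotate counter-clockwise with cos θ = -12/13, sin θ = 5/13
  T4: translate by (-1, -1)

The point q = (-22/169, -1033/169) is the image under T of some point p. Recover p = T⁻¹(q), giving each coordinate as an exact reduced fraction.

p = (3, 0)

T1 = [-12/13 5/13 0; -5/13 -12/13 0; 0 0 1]
T2·T1 = [-12/13 5/13 0; 19/13 -22/13 0; 0 0 1]
T3·…·T1 = [49/169 50/169 0; -288/169 289/169 0; 0 0 1]
T4·…·T1 = [49/169 50/169 -1; -288/169 289/169 -1; 0 0 1]
det M = 1; M⁻¹ = [289/169 -50/169 239/169; 288/169 49/169 337/169; 0 0 1]
M⁻¹ · (-22/169, -1033/169)ᵀ = (3, 0)ᵀ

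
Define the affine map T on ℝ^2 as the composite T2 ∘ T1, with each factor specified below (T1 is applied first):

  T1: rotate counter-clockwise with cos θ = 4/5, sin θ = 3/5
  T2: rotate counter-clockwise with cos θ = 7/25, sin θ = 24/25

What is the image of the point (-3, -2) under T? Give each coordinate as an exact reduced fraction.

T1 rotate counter-clockwise with cos θ = 4/5, sin θ = 3/5: (-3, -2) → (-6/5, -17/5)
T2 rotate counter-clockwise with cos θ = 7/25, sin θ = 24/25: (-6/5, -17/5) → (366/125, -263/125)

T(p) = (366/125, -263/125)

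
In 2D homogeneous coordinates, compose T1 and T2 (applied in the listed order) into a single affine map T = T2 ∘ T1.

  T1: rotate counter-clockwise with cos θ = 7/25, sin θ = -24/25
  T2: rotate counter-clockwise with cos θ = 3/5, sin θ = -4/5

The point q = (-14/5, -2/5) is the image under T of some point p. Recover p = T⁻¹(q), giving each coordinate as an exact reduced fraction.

T1 = [7/25 24/25 0; -24/25 7/25 0; 0 0 1]
T2·T1 = [-3/5 4/5 0; -4/5 -3/5 0; 0 0 1]
det M = 1; M⁻¹ = [-3/5 -4/5 0; 4/5 -3/5 0; 0 0 1]
M⁻¹ · (-14/5, -2/5)ᵀ = (2, -2)ᵀ

p = (2, -2)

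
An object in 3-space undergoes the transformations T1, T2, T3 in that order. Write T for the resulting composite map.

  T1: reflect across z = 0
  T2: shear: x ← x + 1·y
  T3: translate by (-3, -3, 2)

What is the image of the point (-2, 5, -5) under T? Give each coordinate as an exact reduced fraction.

T(p) = (0, 2, 7)

T1 reflect across z = 0: (-2, 5, -5) → (-2, 5, 5)
T2 shear: x ← x + 1·y: (-2, 5, 5) → (3, 5, 5)
T3 translate by (-3, -3, 2): (3, 5, 5) → (0, 2, 7)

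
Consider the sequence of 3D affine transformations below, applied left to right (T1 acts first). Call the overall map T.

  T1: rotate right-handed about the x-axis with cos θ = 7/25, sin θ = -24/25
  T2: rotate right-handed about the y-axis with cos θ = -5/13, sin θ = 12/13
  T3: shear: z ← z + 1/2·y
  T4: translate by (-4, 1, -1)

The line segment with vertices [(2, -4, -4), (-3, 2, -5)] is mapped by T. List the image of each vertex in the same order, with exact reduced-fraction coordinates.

T1 rotate right-handed about the x-axis with cos θ = 7/25, sin θ = -24/25: (2, -4, -4) → (2, -124/25, 68/25); (-3, 2, -5) → (-3, -106/25, -83/25)
T2 rotate right-handed about the y-axis with cos θ = -5/13, sin θ = 12/13: (2, -124/25, 68/25) → (566/325, -124/25, -188/65); (-3, -106/25, -83/25) → (-621/325, -106/25, 263/65)
T3 shear: z ← z + 1/2·y: (566/325, -124/25, -188/65) → (566/325, -124/25, -1746/325); (-621/325, -106/25, 263/65) → (-621/325, -106/25, 626/325)
T4 translate by (-4, 1, -1): (566/325, -124/25, -1746/325) → (-734/325, -99/25, -2071/325); (-621/325, -106/25, 626/325) → (-1921/325, -81/25, 301/325)

image vertices: (-734/325, -99/25, -2071/325), (-1921/325, -81/25, 301/325)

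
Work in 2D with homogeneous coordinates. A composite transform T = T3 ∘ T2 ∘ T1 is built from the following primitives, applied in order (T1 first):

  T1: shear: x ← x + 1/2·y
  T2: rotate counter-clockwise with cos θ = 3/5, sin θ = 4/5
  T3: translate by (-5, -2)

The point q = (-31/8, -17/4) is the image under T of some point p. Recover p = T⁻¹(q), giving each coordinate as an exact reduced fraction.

T1 = [1 1/2 0; 0 1 0; 0 0 1]
T2·T1 = [3/5 -1/2 0; 4/5 1 0; 0 0 1]
T3·…·T1 = [3/5 -1/2 -5; 4/5 1 -2; 0 0 1]
det M = 1; M⁻¹ = [1 1/2 6; -4/5 3/5 -14/5; 0 0 1]
M⁻¹ · (-31/8, -17/4)ᵀ = (0, -9/4)ᵀ

p = (0, -9/4)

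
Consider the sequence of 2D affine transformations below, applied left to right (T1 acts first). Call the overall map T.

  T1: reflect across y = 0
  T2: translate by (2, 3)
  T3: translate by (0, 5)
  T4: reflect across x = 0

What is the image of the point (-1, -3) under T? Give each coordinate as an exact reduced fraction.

T1 reflect across y = 0: (-1, -3) → (-1, 3)
T2 translate by (2, 3): (-1, 3) → (1, 6)
T3 translate by (0, 5): (1, 6) → (1, 11)
T4 reflect across x = 0: (1, 11) → (-1, 11)

T(p) = (-1, 11)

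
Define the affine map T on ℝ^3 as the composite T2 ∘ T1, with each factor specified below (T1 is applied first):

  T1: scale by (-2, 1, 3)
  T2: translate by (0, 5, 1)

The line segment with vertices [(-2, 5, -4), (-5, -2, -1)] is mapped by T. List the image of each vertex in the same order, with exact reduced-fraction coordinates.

T1 scale by (-2, 1, 3): (-2, 5, -4) → (4, 5, -12); (-5, -2, -1) → (10, -2, -3)
T2 translate by (0, 5, 1): (4, 5, -12) → (4, 10, -11); (10, -2, -3) → (10, 3, -2)

image vertices: (4, 10, -11), (10, 3, -2)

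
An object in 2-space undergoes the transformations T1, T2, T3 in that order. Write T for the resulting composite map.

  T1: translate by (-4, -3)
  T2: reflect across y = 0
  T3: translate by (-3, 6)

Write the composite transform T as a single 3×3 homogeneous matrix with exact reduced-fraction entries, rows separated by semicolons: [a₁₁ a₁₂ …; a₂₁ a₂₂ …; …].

T1 = [1 0 -4; 0 1 -3; 0 0 1]
T2·T1 = [1 0 -4; 0 -1 3; 0 0 1]
T3·…·T1 = [1 0 -7; 0 -1 9; 0 0 1]

T = [1 0 -7; 0 -1 9; 0 0 1]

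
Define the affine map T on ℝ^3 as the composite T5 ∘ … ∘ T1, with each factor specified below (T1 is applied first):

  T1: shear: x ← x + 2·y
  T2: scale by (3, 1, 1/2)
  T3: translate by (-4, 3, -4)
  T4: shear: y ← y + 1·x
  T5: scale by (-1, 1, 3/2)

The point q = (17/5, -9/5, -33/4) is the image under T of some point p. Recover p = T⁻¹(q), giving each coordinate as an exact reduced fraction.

p = (3, -7/5, -3)

T1 = [1 2 0 0; 0 1 0 0; 0 0 1 0; 0 0 0 1]
T2·T1 = [3 6 0 0; 0 1 0 0; 0 0 1/2 0; 0 0 0 1]
T3·…·T1 = [3 6 0 -4; 0 1 0 3; 0 0 1/2 -4; 0 0 0 1]
T4·…·T1 = [3 6 0 -4; 3 7 0 -1; 0 0 1/2 -4; 0 0 0 1]
T5·…·T1 = [-3 -6 0 4; 3 7 0 -1; 0 0 3/4 -6; 0 0 0 1]
det M = -9/4; M⁻¹ = [-7/3 -2 0 22/3; 1 1 0 -3; 0 0 4/3 8; 0 0 0 1]
M⁻¹ · (17/5, -9/5, -33/4)ᵀ = (3, -7/5, -3)ᵀ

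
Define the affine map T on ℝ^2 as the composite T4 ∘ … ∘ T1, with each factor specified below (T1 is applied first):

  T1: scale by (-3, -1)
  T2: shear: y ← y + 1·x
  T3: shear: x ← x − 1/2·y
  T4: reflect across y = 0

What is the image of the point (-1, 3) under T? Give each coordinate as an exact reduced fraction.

T(p) = (3, 0)

T1 scale by (-3, -1): (-1, 3) → (3, -3)
T2 shear: y ← y + 1·x: (3, -3) → (3, 0)
T3 shear: x ← x − 1/2·y: (3, 0) → (3, 0)
T4 reflect across y = 0: (3, 0) → (3, 0)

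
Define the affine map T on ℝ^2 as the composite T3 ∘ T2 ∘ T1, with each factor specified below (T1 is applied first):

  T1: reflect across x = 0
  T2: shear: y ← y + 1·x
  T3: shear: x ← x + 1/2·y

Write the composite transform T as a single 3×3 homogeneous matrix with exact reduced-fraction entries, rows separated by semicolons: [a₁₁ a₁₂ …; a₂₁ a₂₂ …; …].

T = [-3/2 1/2 0; -1 1 0; 0 0 1]

T1 = [-1 0 0; 0 1 0; 0 0 1]
T2·T1 = [-1 0 0; -1 1 0; 0 0 1]
T3·…·T1 = [-3/2 1/2 0; -1 1 0; 0 0 1]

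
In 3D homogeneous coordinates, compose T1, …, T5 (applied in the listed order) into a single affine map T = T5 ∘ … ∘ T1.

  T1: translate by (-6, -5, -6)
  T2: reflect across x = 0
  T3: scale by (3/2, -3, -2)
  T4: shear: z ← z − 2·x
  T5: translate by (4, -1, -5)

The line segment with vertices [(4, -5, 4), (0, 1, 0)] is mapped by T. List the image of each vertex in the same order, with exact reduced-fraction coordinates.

T1 translate by (-6, -5, -6): (4, -5, 4) → (-2, -10, -2); (0, 1, 0) → (-6, -4, -6)
T2 reflect across x = 0: (-2, -10, -2) → (2, -10, -2); (-6, -4, -6) → (6, -4, -6)
T3 scale by (3/2, -3, -2): (2, -10, -2) → (3, 30, 4); (6, -4, -6) → (9, 12, 12)
T4 shear: z ← z − 2·x: (3, 30, 4) → (3, 30, -2); (9, 12, 12) → (9, 12, -6)
T5 translate by (4, -1, -5): (3, 30, -2) → (7, 29, -7); (9, 12, -6) → (13, 11, -11)

image vertices: (7, 29, -7), (13, 11, -11)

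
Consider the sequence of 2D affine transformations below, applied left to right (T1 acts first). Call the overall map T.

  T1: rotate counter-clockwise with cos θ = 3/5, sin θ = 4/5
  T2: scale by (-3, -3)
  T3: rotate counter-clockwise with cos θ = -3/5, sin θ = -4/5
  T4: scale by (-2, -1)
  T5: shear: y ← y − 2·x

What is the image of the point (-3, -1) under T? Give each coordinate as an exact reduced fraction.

T(p) = (-54/5, 147/5)

T1 rotate counter-clockwise with cos θ = 3/5, sin θ = 4/5: (-3, -1) → (-1, -3)
T2 scale by (-3, -3): (-1, -3) → (3, 9)
T3 rotate counter-clockwise with cos θ = -3/5, sin θ = -4/5: (3, 9) → (27/5, -39/5)
T4 scale by (-2, -1): (27/5, -39/5) → (-54/5, 39/5)
T5 shear: y ← y − 2·x: (-54/5, 39/5) → (-54/5, 147/5)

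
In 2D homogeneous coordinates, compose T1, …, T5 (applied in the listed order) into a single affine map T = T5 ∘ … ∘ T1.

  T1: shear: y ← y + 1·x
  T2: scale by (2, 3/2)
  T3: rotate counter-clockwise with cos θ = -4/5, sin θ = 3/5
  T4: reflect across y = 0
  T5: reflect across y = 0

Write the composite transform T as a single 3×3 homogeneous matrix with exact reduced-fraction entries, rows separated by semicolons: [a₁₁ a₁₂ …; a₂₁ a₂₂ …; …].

T = [-5/2 -9/10 0; 0 -6/5 0; 0 0 1]

T1 = [1 0 0; 1 1 0; 0 0 1]
T2·T1 = [2 0 0; 3/2 3/2 0; 0 0 1]
T3·…·T1 = [-5/2 -9/10 0; 0 -6/5 0; 0 0 1]
T4·…·T1 = [-5/2 -9/10 0; 0 6/5 0; 0 0 1]
T5·…·T1 = [-5/2 -9/10 0; 0 -6/5 0; 0 0 1]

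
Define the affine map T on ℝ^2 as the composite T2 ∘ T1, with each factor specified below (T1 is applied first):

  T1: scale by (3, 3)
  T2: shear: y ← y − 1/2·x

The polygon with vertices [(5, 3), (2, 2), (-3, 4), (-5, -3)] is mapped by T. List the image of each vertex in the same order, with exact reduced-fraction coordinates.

image vertices: (15, 3/2), (6, 3), (-9, 33/2), (-15, -3/2)

T1 scale by (3, 3): (5, 3) → (15, 9); (2, 2) → (6, 6); (-3, 4) → (-9, 12); (-5, -3) → (-15, -9)
T2 shear: y ← y − 1/2·x: (15, 9) → (15, 3/2); (6, 6) → (6, 3); (-9, 12) → (-9, 33/2); (-15, -9) → (-15, -3/2)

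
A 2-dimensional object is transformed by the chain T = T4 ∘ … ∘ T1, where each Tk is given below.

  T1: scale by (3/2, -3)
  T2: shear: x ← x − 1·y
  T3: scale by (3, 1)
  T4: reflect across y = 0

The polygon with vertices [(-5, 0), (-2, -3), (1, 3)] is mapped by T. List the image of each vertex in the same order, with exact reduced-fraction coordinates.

image vertices: (-45/2, 0), (-36, -9), (63/2, 9)

T1 scale by (3/2, -3): (-5, 0) → (-15/2, 0); (-2, -3) → (-3, 9); (1, 3) → (3/2, -9)
T2 shear: x ← x − 1·y: (-15/2, 0) → (-15/2, 0); (-3, 9) → (-12, 9); (3/2, -9) → (21/2, -9)
T3 scale by (3, 1): (-15/2, 0) → (-45/2, 0); (-12, 9) → (-36, 9); (21/2, -9) → (63/2, -9)
T4 reflect across y = 0: (-45/2, 0) → (-45/2, 0); (-36, 9) → (-36, -9); (63/2, -9) → (63/2, 9)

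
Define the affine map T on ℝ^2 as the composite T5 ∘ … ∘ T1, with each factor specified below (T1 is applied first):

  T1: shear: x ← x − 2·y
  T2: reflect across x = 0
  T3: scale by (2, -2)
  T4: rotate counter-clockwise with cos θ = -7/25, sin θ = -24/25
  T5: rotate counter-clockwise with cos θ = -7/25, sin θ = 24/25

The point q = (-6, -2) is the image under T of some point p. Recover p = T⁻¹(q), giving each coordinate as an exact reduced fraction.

p = (5, 1)

T1 = [1 -2 0; 0 1 0; 0 0 1]
T2·T1 = [-1 2 0; 0 1 0; 0 0 1]
T3·…·T1 = [-2 4 0; 0 -2 0; 0 0 1]
T4·…·T1 = [14/25 -76/25 0; 48/25 -82/25 0; 0 0 1]
T5·…·T1 = [-2 4 0; 0 -2 0; 0 0 1]
det M = 4; M⁻¹ = [-1/2 -1 0; 0 -1/2 0; 0 0 1]
M⁻¹ · (-6, -2)ᵀ = (5, 1)ᵀ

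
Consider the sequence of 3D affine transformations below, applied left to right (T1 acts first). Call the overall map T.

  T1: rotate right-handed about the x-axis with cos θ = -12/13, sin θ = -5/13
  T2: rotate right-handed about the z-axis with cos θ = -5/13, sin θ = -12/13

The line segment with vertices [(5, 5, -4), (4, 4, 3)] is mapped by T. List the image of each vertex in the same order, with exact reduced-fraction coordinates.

image vertices: (-1285/169, -380/169, 23/13), (-656/169, -459/169, -56/13)

T1 rotate right-handed about the x-axis with cos θ = -12/13, sin θ = -5/13: (5, 5, -4) → (5, -80/13, 23/13); (4, 4, 3) → (4, -33/13, -56/13)
T2 rotate right-handed about the z-axis with cos θ = -5/13, sin θ = -12/13: (5, -80/13, 23/13) → (-1285/169, -380/169, 23/13); (4, -33/13, -56/13) → (-656/169, -459/169, -56/13)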